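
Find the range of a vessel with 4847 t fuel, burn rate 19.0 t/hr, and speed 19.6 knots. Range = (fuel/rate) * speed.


Formula: endurance = fuel / rate; range = endurance * speed
Step 1 — endurance = 4847 / 19.0 = 255.1053 hours
Step 2 — range = 255.1053 * 19.6 ≈ 5000.1 nautical miles (5 s.f.)

5000.1 NM


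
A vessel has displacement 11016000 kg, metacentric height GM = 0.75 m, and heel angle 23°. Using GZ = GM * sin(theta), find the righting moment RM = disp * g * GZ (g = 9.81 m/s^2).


Formula: GZ = GM * sin(theta); RM = disp * g * GZ
Step 1 — GZ = 0.75 * sin(23°) = 0.75 * 0.390731 = 0.293048 m
Step 2 — RM = 11016000 * 9.81 * 0.293048 ≈ 31669000 N·m (5 s.f.)

31669000 N·m


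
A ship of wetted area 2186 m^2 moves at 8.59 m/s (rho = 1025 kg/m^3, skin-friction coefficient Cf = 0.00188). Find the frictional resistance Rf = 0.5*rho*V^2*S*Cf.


Formula: Rf = 0.5 * rho * V^2 * S * Cf
Step 1 — V^2 = 8.59^2 = 73.7881
Step 2 — 0.5 * rho * V^2 = 0.5 * 1025 * 73.7881 = 37816.40125
Step 3 — Rf = 37816.40125 * 2186 * 0.00188 ≈ 155410 N (5 s.f.)

155410 N


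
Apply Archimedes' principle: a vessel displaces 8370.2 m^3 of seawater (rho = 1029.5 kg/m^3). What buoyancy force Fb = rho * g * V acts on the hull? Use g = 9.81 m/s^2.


Formula: Fb = rho * g * V
Substituting: Fb = 1029.5 * 9.81 * 8370.2
Intermediate: 1029.5 * 9.81 = 10099.395
Result: Fb = 10099.395 * 8370.2 ≈ 84534000 N (5 s.f.)

84534000 N


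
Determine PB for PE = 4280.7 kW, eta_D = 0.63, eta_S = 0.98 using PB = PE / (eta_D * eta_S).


Formula: PB = PE / (eta_D * eta_S)
Step 1 — combined efficiency = eta_D * eta_S = 0.63 * 0.98 = 0.6174
Step 2 — PB = 4280.7 / 0.6174 ≈ 6933.4 kW (5 s.f.)

6933.4 kW


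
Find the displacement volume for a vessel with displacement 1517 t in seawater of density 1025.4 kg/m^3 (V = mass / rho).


Formula: V = mass / rho
Step 1 — convert tonnes to kg: 1517 t * 1000 = 1517000 kg
Step 2 — V = 1517000 / 1025.4 ≈ 1479.4 m^3 (5 s.f.)

1479.4 m^3


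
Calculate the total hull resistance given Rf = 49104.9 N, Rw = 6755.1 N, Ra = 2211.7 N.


Formula: Rt = Rf + Rw + Ra
Substituting: Rt = 49104.9 + 6755.1 + 2211.7
Result: Rt = 58071.7 N

58071.7 N


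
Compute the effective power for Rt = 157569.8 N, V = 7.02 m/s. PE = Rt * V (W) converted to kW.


Formula: PE = Rt * V / 1000 (kW)
Step 1 — PE (W) = 157569.8 * 7.02 = 1106139.996 W
Step 2 — PE (kW) = 1106139.996 / 1000 ≈ 1106.1 kW (5 s.f.)

1106.1 kW


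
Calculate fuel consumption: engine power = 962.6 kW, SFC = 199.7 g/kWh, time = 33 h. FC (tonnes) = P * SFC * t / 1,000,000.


Formula: FC (tonnes) = P * SFC * t / 1,000,000
Step 1 — P * SFC * t = 962.6 * 199.7 * 33 = 6343630.26 g
Step 2 — FC (tonnes) = 6343630.26 / 1,000,000 ≈ 6.3436 tonnes (5 s.f.)

6.3436 tonnes


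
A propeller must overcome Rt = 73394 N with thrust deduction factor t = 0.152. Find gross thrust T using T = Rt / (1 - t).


Formula: T = Rt / (1 - t)
Step 1 — (1 - t) = 1 - 0.152 = 0.848
Step 2 — T = 73394 / 0.848 ≈ 86550 N (5 s.f.)

86550 N


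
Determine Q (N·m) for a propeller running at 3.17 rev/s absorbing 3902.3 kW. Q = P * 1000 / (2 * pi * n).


Formula: Q = P_W / (2 * pi * n)
Step 1 — P_W = 3902.3 kW * 1000 = 3902300.0 W
Step 2 — 2 * pi * n = 2 * pi * 3.17 = 19.917697
Step 3 — Q = 3902300.0 / 19.917697 ≈ 195920 N·m (5 s.f.)

195920 N·m


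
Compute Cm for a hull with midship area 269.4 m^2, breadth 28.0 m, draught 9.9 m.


Formula: Cm = Am / (B * T)
Step 1 — B * T = 28.0 * 9.9 = 277.2 m^2
Step 2 — Cm = 269.4 / 277.2 ≈ 0.97186 (5 s.f.)

0.97186


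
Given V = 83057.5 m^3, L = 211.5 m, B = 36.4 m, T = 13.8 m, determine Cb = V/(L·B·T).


Formula: Cb = V / (L * B * T)
Step 1 — L * B * T = 211.5 * 36.4 * 13.8 = 106240.68 m^3
Step 2 — Cb = 83057.5 / 106240.68 ≈ 0.78179 (5 s.f.)

0.78179


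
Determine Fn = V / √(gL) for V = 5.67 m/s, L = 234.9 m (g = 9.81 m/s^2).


Formula: Fn = V / sqrt(g * L)
Step 1 — g * L = 9.81 * 234.9 = 2304.369
Step 2 — sqrt(g * L) = sqrt(2304.369) = 48.003844
Step 3 — Fn = 5.67 / 48.003844 ≈ 0.11812 (5 s.f.)

0.11812


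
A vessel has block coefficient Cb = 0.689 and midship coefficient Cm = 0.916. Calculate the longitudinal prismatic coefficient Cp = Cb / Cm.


Formula: Cp = Cb / Cm
Substituting: Cp = 0.689 / 0.916
Result: Cp ≈ 0.75218 (5 s.f.)

0.75218


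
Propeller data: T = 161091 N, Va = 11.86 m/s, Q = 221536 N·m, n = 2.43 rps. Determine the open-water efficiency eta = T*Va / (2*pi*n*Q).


Formula: eta = T * Va / (2 * pi * n * Q)
Step 1 — numerator = T * Va = 161091 * 11.86 = 1910539.26
Step 2 — 2 * pi * n = 2 * pi * 2.43 = 15.26814
Step 3 — denominator = 15.26814 * 221536 = 3382442.66
Step 4 — eta = 1910539.26 / 3382442.66 ≈ 0.56484 (5 s.f.)

0.56484


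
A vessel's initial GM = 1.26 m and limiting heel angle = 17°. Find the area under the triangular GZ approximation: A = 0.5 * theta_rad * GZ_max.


Formula: GZ_max = GM * sin(theta); Area = 0.5 * theta_rad * GZ_max
Step 1 — GZ_max = 1.26 * sin(17°) = 1.26 * 0.292372 = 0.368389 m
Step 2 — theta_rad = 17 * pi/180 = 0.296706 rad
Step 3 — Area = 0.5 * 0.296706 * 0.368389 ≈ 0.054652 m·rad (5 s.f.)

0.054652 m·rad


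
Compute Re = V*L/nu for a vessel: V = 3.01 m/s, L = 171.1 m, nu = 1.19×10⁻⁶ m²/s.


Formula: Re = V * L / nu
Step 1 — V * L = 3.01 * 171.1 = 515.011 m^2/s
Step 2 — Re = 515.011 / 1.19e-6 = 4.33e+08

4.33e+08


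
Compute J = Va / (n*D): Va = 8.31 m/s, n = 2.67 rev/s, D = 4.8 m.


Formula: J = Va / (n * D)
Step 1 — n * D = 2.67 * 4.8 = 12.816
Step 2 — J = 8.31 / 12.816 ≈ 0.64841 (5 s.f.)

0.64841


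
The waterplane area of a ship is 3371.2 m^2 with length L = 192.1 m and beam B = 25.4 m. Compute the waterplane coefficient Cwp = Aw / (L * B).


Formula: Cwp = Aw / (L * B)
Step 1 — L * B = 192.1 * 25.4 = 4879.34 m^2
Step 2 — Cwp = 3371.2 / 4879.34 ≈ 0.69091 (5 s.f.)

0.69091


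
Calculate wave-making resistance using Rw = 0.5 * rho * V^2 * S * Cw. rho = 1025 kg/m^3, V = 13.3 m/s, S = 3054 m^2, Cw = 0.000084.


Formula: Rw = 0.5 * rho * V^2 * S * Cw
Step 1 — V^2 = 13.3^2 = 176.89
Step 2 — 0.5 * rho * V^2 = 0.5 * 1025 * 176.89 = 90656.125
Step 3 — Rw = 90656.125 * 3054 * 0.000084 ≈ 23257 N (5 s.f.)

23257 N


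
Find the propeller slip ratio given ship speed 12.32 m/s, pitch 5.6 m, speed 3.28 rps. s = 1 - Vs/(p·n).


Formula: s = 1 - Vs / (p * n)
Step 1 — p * n = 5.6 * 3.28 = 18.368
Step 2 — Vs / (p*n) = 12.32 / 18.368 = 0.670732 (6 d.p.)
Step 3 — s = 1 - 0.670732 = 0.329268

0.329268


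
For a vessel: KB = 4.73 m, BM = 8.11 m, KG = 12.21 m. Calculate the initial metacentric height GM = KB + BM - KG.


Formula: GM = KB + BM - KG
Step 1 — KM = KB + BM = 4.73 + 8.11 = 12.84 m
Step 2 — GM = KM - KG = 12.84 - 12.21 = 0.63 m

0.63 m


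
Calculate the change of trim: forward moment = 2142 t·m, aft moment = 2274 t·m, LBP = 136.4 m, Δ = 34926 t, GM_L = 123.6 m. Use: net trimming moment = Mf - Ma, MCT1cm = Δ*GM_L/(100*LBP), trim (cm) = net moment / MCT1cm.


Formula: net trimming moment = Mf - Ma; MCT1cm = Δ*GM_L/(100*LBP); trim = net moment / MCT1cm
Step 1 — net trimming moment = 2142 - 2274 = -132 t·m
Step 2 — MCT1cm = 34926 * 123.6 / (100 * 136.4) = 316.4849 t·m/cm
Step 3 — trim = -132 / 316.4849 ≈ -0.41708 cm (5 s.f.)

-0.41708 cm


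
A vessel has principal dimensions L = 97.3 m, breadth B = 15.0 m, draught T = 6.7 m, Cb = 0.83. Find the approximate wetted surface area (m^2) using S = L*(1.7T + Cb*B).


Formula: S = 1.7*L*T + V/T with V = Cb*L*B*T, i.e. S = L * (1.7*T + Cb*B)
Step 1 — 1.7*T = 1.7 * 6.7 = 11.39 m
Step 2 — Cb*B = 0.83 * 15.0 = 12.45 m
Step 3 — 1.7*T + Cb*B = 11.39 + 12.45 = 23.84 m
Step 4 — S = 97.3 * 23.84 ≈ 2319.6 m^2 (5 s.f.)

2319.6 m^2


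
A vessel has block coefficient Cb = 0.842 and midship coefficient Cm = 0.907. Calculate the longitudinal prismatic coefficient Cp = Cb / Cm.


Formula: Cp = Cb / Cm
Substituting: Cp = 0.842 / 0.907
Result: Cp ≈ 0.92834 (5 s.f.)

0.92834


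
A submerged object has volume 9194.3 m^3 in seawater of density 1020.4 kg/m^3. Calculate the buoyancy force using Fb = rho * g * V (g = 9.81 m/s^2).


Formula: Fb = rho * g * V
Substituting: Fb = 1020.4 * 9.81 * 9194.3
Intermediate: 1020.4 * 9.81 = 10010.124
Result: Fb = 10010.124 * 9194.3 ≈ 92036000 N (5 s.f.)

92036000 N


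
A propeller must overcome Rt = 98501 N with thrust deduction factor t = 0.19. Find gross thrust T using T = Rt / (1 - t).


Formula: T = Rt / (1 - t)
Step 1 — (1 - t) = 1 - 0.19 = 0.81
Step 2 — T = 98501 / 0.81 ≈ 121610 N (5 s.f.)

121610 N


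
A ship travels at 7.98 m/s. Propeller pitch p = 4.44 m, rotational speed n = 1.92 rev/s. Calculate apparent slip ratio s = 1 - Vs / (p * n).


Formula: s = 1 - Vs / (p * n)
Step 1 — p * n = 4.44 * 1.92 = 8.5248
Step 2 — Vs / (p*n) = 7.98 / 8.5248 = 0.936092 (6 d.p.)
Step 3 — s = 1 - 0.936092 = 0.063908

0.063908


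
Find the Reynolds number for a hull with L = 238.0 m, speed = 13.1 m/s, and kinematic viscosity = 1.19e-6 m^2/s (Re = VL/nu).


Formula: Re = V * L / nu
Step 1 — V * L = 13.1 * 238.0 = 3117.8 m^2/s
Step 2 — Re = 3117.8 / 1.19e-6 = 2.62e+09

2.62e+09


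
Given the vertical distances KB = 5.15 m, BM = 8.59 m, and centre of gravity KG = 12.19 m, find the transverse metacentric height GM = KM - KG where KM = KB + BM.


Formula: GM = KB + BM - KG
Step 1 — KM = KB + BM = 5.15 + 8.59 = 13.74 m
Step 2 — GM = KM - KG = 13.74 - 12.19 = 1.55 m

1.55 m


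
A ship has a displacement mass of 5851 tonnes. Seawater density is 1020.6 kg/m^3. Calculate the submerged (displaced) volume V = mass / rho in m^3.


Formula: V = mass / rho
Step 1 — convert tonnes to kg: 5851 t * 1000 = 5851000 kg
Step 2 — V = 5851000 / 1020.6 ≈ 5732.9 m^3 (5 s.f.)

5732.9 m^3


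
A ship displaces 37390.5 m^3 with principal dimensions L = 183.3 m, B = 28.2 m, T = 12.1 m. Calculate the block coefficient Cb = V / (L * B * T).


Formula: Cb = V / (L * B * T)
Step 1 — L * B * T = 183.3 * 28.2 * 12.1 = 62545.626 m^3
Step 2 — Cb = 37390.5 / 62545.626 ≈ 0.59781 (5 s.f.)

0.59781


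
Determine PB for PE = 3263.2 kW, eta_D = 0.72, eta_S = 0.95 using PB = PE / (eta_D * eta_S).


Formula: PB = PE / (eta_D * eta_S)
Step 1 — combined efficiency = eta_D * eta_S = 0.72 * 0.95 = 0.684
Step 2 — PB = 3263.2 / 0.684 ≈ 4770.8 kW (5 s.f.)

4770.8 kW


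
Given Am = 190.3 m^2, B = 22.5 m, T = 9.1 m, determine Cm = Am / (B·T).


Formula: Cm = Am / (B * T)
Step 1 — B * T = 22.5 * 9.1 = 204.75 m^2
Step 2 — Cm = 190.3 / 204.75 ≈ 0.92943 (5 s.f.)

0.92943


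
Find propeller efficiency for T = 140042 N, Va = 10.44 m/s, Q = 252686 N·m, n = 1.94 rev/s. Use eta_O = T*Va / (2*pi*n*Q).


Formula: eta = T * Va / (2 * pi * n * Q)
Step 1 — numerator = T * Va = 140042 * 10.44 = 1462038.48
Step 2 — 2 * pi * n = 2 * pi * 1.94 = 12.189379
Step 3 — denominator = 12.189379 * 252686 = 3080085.42
Step 4 — eta = 1462038.48 / 3080085.42 ≈ 0.47467 (5 s.f.)

0.47467


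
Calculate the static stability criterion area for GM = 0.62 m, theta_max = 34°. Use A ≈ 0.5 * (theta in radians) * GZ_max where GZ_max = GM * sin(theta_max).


Formula: GZ_max = GM * sin(theta); Area = 0.5 * theta_rad * GZ_max
Step 1 — GZ_max = 0.62 * sin(34°) = 0.62 * 0.559193 = 0.3467 m
Step 2 — theta_rad = 34 * pi/180 = 0.593412 rad
Step 3 — Area = 0.5 * 0.593412 * 0.3467 ≈ 0.10287 m·rad (5 s.f.)

0.10287 m·rad


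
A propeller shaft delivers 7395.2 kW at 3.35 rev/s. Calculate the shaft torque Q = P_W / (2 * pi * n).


Formula: Q = P_W / (2 * pi * n)
Step 1 — P_W = 7395.2 kW * 1000 = 7395200.0 W
Step 2 — 2 * pi * n = 2 * pi * 3.35 = 21.048671
Step 3 — Q = 7395200.0 / 21.048671 ≈ 351340 N·m (5 s.f.)

351340 N·m


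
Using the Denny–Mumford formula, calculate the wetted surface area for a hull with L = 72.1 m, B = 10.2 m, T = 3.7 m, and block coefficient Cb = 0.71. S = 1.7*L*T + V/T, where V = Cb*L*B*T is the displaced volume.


Formula: S = 1.7*L*T + V/T with V = Cb*L*B*T, i.e. S = L * (1.7*T + Cb*B)
Step 1 — 1.7*T = 1.7 * 3.7 = 6.29 m
Step 2 — Cb*B = 0.71 * 10.2 = 7.242 m
Step 3 — 1.7*T + Cb*B = 6.29 + 7.242 = 13.532 m
Step 4 — S = 72.1 * 13.532 ≈ 975.66 m^2 (5 s.f.)

975.66 m^2


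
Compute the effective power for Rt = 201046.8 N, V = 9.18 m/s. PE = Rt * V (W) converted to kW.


Formula: PE = Rt * V / 1000 (kW)
Step 1 — PE (W) = 201046.8 * 9.18 = 1845609.624 W
Step 2 — PE (kW) = 1845609.624 / 1000 ≈ 1845.6 kW (5 s.f.)

1845.6 kW


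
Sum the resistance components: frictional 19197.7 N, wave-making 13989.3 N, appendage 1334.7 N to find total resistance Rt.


Formula: Rt = Rf + Rw + Ra
Substituting: Rt = 19197.7 + 13989.3 + 1334.7
Result: Rt = 34521.7 N

34521.7 N


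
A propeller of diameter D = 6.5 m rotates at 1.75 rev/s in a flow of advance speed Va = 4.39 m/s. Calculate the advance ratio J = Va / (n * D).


Formula: J = Va / (n * D)
Step 1 — n * D = 1.75 * 6.5 = 11.375
Step 2 — J = 4.39 / 11.375 ≈ 0.38593 (5 s.f.)

0.38593


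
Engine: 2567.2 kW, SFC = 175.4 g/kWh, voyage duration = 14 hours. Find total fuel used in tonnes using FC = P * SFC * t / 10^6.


Formula: FC (tonnes) = P * SFC * t / 1,000,000
Step 1 — P * SFC * t = 2567.2 * 175.4 * 14 = 6304016.32 g
Step 2 — FC (tonnes) = 6304016.32 / 1,000,000 ≈ 6.3040 tonnes (5 s.f.)

6.3040 tonnes


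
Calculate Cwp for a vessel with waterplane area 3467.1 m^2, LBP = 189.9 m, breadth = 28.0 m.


Formula: Cwp = Aw / (L * B)
Step 1 — L * B = 189.9 * 28.0 = 5317.2 m^2
Step 2 — Cwp = 3467.1 / 5317.2 ≈ 0.65205 (5 s.f.)

0.65205


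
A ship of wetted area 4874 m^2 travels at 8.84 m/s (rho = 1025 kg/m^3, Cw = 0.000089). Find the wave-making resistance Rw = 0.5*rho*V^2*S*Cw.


Formula: Rw = 0.5 * rho * V^2 * S * Cw
Step 1 — V^2 = 8.84^2 = 78.1456
Step 2 — 0.5 * rho * V^2 = 0.5 * 1025 * 78.1456 = 40049.62
Step 3 — Rw = 40049.62 * 4874 * 0.000089 ≈ 17373 N (5 s.f.)

17373 N


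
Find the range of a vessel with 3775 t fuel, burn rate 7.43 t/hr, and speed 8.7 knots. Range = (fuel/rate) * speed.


Formula: endurance = fuel / rate; range = endurance * speed
Step 1 — endurance = 3775 / 7.43 = 508.0754 hours
Step 2 — range = 508.0754 * 8.7 ≈ 4420.3 nautical miles (5 s.f.)

4420.3 NM


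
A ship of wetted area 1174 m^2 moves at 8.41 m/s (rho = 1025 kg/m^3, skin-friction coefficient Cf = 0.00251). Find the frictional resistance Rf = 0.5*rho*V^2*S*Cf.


Formula: Rf = 0.5 * rho * V^2 * S * Cf
Step 1 — V^2 = 8.41^2 = 70.7281
Step 2 — 0.5 * rho * V^2 = 0.5 * 1025 * 70.7281 = 36248.15125
Step 3 — Rf = 36248.15125 * 1174 * 0.00251 ≈ 106810 N (5 s.f.)

106810 N


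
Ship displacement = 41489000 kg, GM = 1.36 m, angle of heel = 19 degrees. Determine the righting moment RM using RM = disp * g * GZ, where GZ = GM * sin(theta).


Formula: GZ = GM * sin(theta); RM = disp * g * GZ
Step 1 — GZ = 1.36 * sin(19°) = 1.36 * 0.325568 = 0.442772 m
Step 2 — RM = 41489000 * 9.81 * 0.442772 ≈ 180210000 N·m (5 s.f.)

180210000 N·m


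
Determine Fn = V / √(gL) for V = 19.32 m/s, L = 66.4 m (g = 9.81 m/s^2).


Formula: Fn = V / sqrt(g * L)
Step 1 — g * L = 9.81 * 66.4 = 651.384
Step 2 — sqrt(g * L) = sqrt(651.384) = 25.522226
Step 3 — Fn = 19.32 / 25.522226 ≈ 0.75699 (5 s.f.)

0.75699


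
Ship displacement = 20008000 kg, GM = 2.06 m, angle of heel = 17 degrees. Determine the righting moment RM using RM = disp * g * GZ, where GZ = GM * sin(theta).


Formula: GZ = GM * sin(theta); RM = disp * g * GZ
Step 1 — GZ = 2.06 * sin(17°) = 2.06 * 0.292372 = 0.602286 m
Step 2 — RM = 20008000 * 9.81 * 0.602286 ≈ 118220000 N·m (5 s.f.)

118220000 N·m


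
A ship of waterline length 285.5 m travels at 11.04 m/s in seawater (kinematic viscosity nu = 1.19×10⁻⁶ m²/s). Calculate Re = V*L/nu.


Formula: Re = V * L / nu
Step 1 — V * L = 11.04 * 285.5 = 3151.92 m^2/s
Step 2 — Re = 3151.92 / 1.19e-6 = 2.65e+09

2.65e+09


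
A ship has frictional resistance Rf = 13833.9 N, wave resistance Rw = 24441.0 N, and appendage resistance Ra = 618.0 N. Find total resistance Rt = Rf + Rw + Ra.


Formula: Rt = Rf + Rw + Ra
Substituting: Rt = 13833.9 + 24441.0 + 618.0
Result: Rt = 38892.9 N

38892.9 N


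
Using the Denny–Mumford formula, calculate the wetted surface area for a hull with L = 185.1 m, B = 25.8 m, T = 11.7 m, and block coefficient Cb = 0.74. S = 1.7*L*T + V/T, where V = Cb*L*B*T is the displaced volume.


Formula: S = 1.7*L*T + V/T with V = Cb*L*B*T, i.e. S = L * (1.7*T + Cb*B)
Step 1 — 1.7*T = 1.7 * 11.7 = 19.89 m
Step 2 — Cb*B = 0.74 * 25.8 = 19.092 m
Step 3 — 1.7*T + Cb*B = 19.89 + 19.092 = 38.982 m
Step 4 — S = 185.1 * 38.982 ≈ 7215.6 m^2 (5 s.f.)

7215.6 m^2


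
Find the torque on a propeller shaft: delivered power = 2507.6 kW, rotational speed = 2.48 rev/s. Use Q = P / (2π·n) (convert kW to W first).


Formula: Q = P_W / (2 * pi * n)
Step 1 — P_W = 2507.6 kW * 1000 = 2507600.0 W
Step 2 — 2 * pi * n = 2 * pi * 2.48 = 15.5823
Step 3 — Q = 2507600.0 / 15.5823 ≈ 160930 N·m (5 s.f.)

160930 N·m


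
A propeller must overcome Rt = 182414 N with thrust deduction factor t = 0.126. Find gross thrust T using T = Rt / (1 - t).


Formula: T = Rt / (1 - t)
Step 1 — (1 - t) = 1 - 0.126 = 0.874
Step 2 — T = 182414 / 0.874 ≈ 208710 N (5 s.f.)

208710 N


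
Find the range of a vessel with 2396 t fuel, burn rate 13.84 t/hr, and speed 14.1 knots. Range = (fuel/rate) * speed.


Formula: endurance = fuel / rate; range = endurance * speed
Step 1 — endurance = 2396 / 13.84 = 173.1214 hours
Step 2 — range = 173.1214 * 14.1 ≈ 2441.0 nautical miles (5 s.f.)

2441.0 NM


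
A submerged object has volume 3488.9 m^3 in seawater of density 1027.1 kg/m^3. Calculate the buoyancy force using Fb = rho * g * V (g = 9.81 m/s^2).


Formula: Fb = rho * g * V
Substituting: Fb = 1027.1 * 9.81 * 3488.9
Intermediate: 1027.1 * 9.81 = 10075.851
Result: Fb = 10075.851 * 3488.9 ≈ 35154000 N (5 s.f.)

35154000 N


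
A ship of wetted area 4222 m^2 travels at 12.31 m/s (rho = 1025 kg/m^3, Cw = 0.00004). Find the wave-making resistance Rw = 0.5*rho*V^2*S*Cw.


Formula: Rw = 0.5 * rho * V^2 * S * Cw
Step 1 — V^2 = 12.31^2 = 151.5361
Step 2 — 0.5 * rho * V^2 = 0.5 * 1025 * 151.5361 = 77662.25125
Step 3 — Rw = 77662.25125 * 4222 * 0.00004 ≈ 13116 N (5 s.f.)

13116 N


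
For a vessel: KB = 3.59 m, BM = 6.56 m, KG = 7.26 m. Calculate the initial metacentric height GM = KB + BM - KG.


Formula: GM = KB + BM - KG
Step 1 — KM = KB + BM = 3.59 + 6.56 = 10.15 m
Step 2 — GM = KM - KG = 10.15 - 7.26 = 2.89 m

2.89 m


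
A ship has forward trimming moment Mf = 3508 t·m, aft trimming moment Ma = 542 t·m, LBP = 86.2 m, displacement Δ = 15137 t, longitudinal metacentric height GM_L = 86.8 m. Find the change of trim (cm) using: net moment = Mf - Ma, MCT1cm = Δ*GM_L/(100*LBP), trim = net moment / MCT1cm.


Formula: net trimming moment = Mf - Ma; MCT1cm = Δ*GM_L/(100*LBP); trim = net moment / MCT1cm
Step 1 — net trimming moment = 3508 - 542 = 2966 t·m
Step 2 — MCT1cm = 15137 * 86.8 / (100 * 86.2) = 152.4236 t·m/cm
Step 3 — trim = 2966 / 152.4236 ≈ 19.459 cm (5 s.f.)

19.459 cm


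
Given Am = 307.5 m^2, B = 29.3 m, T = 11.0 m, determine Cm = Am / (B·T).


Formula: Cm = Am / (B * T)
Step 1 — B * T = 29.3 * 11.0 = 322.3 m^2
Step 2 — Cm = 307.5 / 322.3 ≈ 0.95408 (5 s.f.)

0.95408


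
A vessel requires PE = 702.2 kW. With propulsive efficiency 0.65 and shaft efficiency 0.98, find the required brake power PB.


Formula: PB = PE / (eta_D * eta_S)
Step 1 — combined efficiency = eta_D * eta_S = 0.65 * 0.98 = 0.637
Step 2 — PB = 702.2 / 0.637 ≈ 1102.4 kW (5 s.f.)

1102.4 kW


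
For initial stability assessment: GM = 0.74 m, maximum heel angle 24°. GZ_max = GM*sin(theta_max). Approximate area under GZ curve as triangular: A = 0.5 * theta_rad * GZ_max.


Formula: GZ_max = GM * sin(theta); Area = 0.5 * theta_rad * GZ_max
Step 1 — GZ_max = 0.74 * sin(24°) = 0.74 * 0.406737 = 0.300985 m
Step 2 — theta_rad = 24 * pi/180 = 0.418879 rad
Step 3 — Area = 0.5 * 0.418879 * 0.300985 ≈ 0.063038 m·rad (5 s.f.)

0.063038 m·rad


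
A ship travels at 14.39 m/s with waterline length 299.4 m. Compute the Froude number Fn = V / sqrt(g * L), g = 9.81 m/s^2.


Formula: Fn = V / sqrt(g * L)
Step 1 — g * L = 9.81 * 299.4 = 2937.114
Step 2 — sqrt(g * L) = sqrt(2937.114) = 54.195147
Step 3 — Fn = 14.39 / 54.195147 ≈ 0.26552 (5 s.f.)

0.26552


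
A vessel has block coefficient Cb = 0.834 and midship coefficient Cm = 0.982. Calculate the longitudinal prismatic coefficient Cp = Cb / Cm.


Formula: Cp = Cb / Cm
Substituting: Cp = 0.834 / 0.982
Result: Cp ≈ 0.84929 (5 s.f.)

0.84929


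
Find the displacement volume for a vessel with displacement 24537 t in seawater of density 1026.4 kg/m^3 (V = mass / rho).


Formula: V = mass / rho
Step 1 — convert tonnes to kg: 24537 t * 1000 = 24537000 kg
Step 2 — V = 24537000 / 1026.4 ≈ 23906 m^3 (5 s.f.)

23906 m^3


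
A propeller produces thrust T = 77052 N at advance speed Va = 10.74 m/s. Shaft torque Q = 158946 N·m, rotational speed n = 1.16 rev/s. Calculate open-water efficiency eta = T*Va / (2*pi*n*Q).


Formula: eta = T * Va / (2 * pi * n * Q)
Step 1 — numerator = T * Va = 77052 * 10.74 = 827538.48
Step 2 — 2 * pi * n = 2 * pi * 1.16 = 7.288495
Step 3 — denominator = 7.288495 * 158946 = 1158477.13
Step 4 — eta = 827538.48 / 1158477.13 ≈ 0.71433 (5 s.f.)

0.71433


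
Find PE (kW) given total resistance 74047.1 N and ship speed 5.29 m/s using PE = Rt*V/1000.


Formula: PE = Rt * V / 1000 (kW)
Step 1 — PE (W) = 74047.1 * 5.29 = 391709.159 W
Step 2 — PE (kW) = 391709.159 / 1000 ≈ 391.71 kW (5 s.f.)

391.71 kW


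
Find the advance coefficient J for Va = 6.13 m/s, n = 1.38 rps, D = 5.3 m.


Formula: J = Va / (n * D)
Step 1 — n * D = 1.38 * 5.3 = 7.314
Step 2 — J = 6.13 / 7.314 ≈ 0.83812 (5 s.f.)

0.83812


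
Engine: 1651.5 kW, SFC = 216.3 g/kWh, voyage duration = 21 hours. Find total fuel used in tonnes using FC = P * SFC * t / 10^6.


Formula: FC (tonnes) = P * SFC * t / 1,000,000
Step 1 — P * SFC * t = 1651.5 * 216.3 * 21 = 7501608.45 g
Step 2 — FC (tonnes) = 7501608.45 / 1,000,000 ≈ 7.5016 tonnes (5 s.f.)

7.5016 tonnes


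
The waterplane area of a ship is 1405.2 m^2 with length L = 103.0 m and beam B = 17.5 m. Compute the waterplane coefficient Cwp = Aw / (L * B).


Formula: Cwp = Aw / (L * B)
Step 1 — L * B = 103.0 * 17.5 = 1802.5 m^2
Step 2 — Cwp = 1405.2 / 1802.5 ≈ 0.77958 (5 s.f.)

0.77958


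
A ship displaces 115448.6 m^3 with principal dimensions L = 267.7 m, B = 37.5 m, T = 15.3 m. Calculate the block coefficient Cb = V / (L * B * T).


Formula: Cb = V / (L * B * T)
Step 1 — L * B * T = 267.7 * 37.5 * 15.3 = 153592.875 m^3
Step 2 — Cb = 115448.6 / 153592.875 ≈ 0.75165 (5 s.f.)

0.75165


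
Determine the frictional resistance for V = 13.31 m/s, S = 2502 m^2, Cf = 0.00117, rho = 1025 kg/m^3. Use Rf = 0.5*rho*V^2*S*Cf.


Formula: Rf = 0.5 * rho * V^2 * S * Cf
Step 1 — V^2 = 13.31^2 = 177.1561
Step 2 — 0.5 * rho * V^2 = 0.5 * 1025 * 177.1561 = 90792.50125
Step 3 — Rf = 90792.50125 * 2502 * 0.00117 ≈ 265780 N (5 s.f.)

265780 N


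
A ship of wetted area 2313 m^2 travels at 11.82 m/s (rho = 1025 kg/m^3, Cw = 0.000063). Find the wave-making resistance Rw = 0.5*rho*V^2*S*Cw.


Formula: Rw = 0.5 * rho * V^2 * S * Cw
Step 1 — V^2 = 11.82^2 = 139.7124
Step 2 — 0.5 * rho * V^2 = 0.5 * 1025 * 139.7124 = 71602.605
Step 3 — Rw = 71602.605 * 2313 * 0.000063 ≈ 10434 N (5 s.f.)

10434 N


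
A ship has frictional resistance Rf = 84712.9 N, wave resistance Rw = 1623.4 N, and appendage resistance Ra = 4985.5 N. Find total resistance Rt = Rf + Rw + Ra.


Formula: Rt = Rf + Rw + Ra
Substituting: Rt = 84712.9 + 1623.4 + 4985.5
Result: Rt = 91321.8 N

91321.8 N


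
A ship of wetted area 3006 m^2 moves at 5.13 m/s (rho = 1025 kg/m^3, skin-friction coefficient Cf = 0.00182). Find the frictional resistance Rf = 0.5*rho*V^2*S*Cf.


Formula: Rf = 0.5 * rho * V^2 * S * Cf
Step 1 — V^2 = 5.13^2 = 26.3169
Step 2 — 0.5 * rho * V^2 = 0.5 * 1025 * 26.3169 = 13487.41125
Step 3 — Rf = 13487.41125 * 3006 * 0.00182 ≈ 73789 N (5 s.f.)

73789 N


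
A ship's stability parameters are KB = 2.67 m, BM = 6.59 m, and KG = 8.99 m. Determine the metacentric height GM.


Formula: GM = KB + BM - KG
Step 1 — KM = KB + BM = 2.67 + 6.59 = 9.26 m
Step 2 — GM = KM - KG = 9.26 - 8.99 = 0.27 m

0.27 m


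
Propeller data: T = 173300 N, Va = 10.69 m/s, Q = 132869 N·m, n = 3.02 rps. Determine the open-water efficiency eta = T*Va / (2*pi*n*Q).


Formula: eta = T * Va / (2 * pi * n * Q)
Step 1 — numerator = T * Va = 173300 * 10.69 = 1852577.0
Step 2 — 2 * pi * n = 2 * pi * 3.02 = 18.97522
Step 3 — denominator = 18.97522 * 132869 = 2521218.51
Step 4 — eta = 1852577.0 / 2521218.51 ≈ 0.73479 (5 s.f.)

0.73479


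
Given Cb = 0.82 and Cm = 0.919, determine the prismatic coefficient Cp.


Formula: Cp = Cb / Cm
Substituting: Cp = 0.82 / 0.919
Result: Cp ≈ 0.89227 (5 s.f.)

0.89227


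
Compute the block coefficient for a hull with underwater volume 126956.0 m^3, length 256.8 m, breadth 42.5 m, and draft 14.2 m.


Formula: Cb = V / (L * B * T)
Step 1 — L * B * T = 256.8 * 42.5 * 14.2 = 154978.8 m^3
Step 2 — Cb = 126956.0 / 154978.8 ≈ 0.81918 (5 s.f.)

0.81918


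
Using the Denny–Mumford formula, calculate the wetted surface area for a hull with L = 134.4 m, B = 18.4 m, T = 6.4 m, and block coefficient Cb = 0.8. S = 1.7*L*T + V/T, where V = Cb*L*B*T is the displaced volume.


Formula: S = 1.7*L*T + V/T with V = Cb*L*B*T, i.e. S = L * (1.7*T + Cb*B)
Step 1 — 1.7*T = 1.7 * 6.4 = 10.88 m
Step 2 — Cb*B = 0.8 * 18.4 = 14.72 m
Step 3 — 1.7*T + Cb*B = 10.88 + 14.72 = 25.6 m
Step 4 — S = 134.4 * 25.6 ≈ 3440.6 m^2 (5 s.f.)

3440.6 m^2


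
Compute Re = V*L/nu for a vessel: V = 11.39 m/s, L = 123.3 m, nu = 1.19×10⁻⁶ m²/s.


Formula: Re = V * L / nu
Step 1 — V * L = 11.39 * 123.3 = 1404.387 m^2/s
Step 2 — Re = 1404.387 / 1.19e-6 = 1.18e+09

1.18e+09


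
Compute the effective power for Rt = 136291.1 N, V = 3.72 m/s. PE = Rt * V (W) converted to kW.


Formula: PE = Rt * V / 1000 (kW)
Step 1 — PE (W) = 136291.1 * 3.72 = 507002.892 W
Step 2 — PE (kW) = 507002.892 / 1000 ≈ 507.00 kW (5 s.f.)

507.00 kW


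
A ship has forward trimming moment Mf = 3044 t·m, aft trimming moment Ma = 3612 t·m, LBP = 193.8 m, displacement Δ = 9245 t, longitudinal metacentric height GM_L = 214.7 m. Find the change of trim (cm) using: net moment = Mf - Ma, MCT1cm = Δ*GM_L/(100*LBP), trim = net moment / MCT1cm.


Formula: net trimming moment = Mf - Ma; MCT1cm = Δ*GM_L/(100*LBP); trim = net moment / MCT1cm
Step 1 — net trimming moment = 3044 - 3612 = -568 t·m
Step 2 — MCT1cm = 9245 * 214.7 / (100 * 193.8) = 102.4201 t·m/cm
Step 3 — trim = -568 / 102.4201 ≈ -5.5458 cm (5 s.f.)

-5.5458 cm


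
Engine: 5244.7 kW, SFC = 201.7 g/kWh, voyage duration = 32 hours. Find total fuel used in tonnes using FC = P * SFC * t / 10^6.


Formula: FC (tonnes) = P * SFC * t / 1,000,000
Step 1 — P * SFC * t = 5244.7 * 201.7 * 32 = 33851391.68 g
Step 2 — FC (tonnes) = 33851391.68 / 1,000,000 ≈ 33.851 tonnes (5 s.f.)

33.851 tonnes


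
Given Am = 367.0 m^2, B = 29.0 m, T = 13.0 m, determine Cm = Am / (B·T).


Formula: Cm = Am / (B * T)
Step 1 — B * T = 29.0 * 13.0 = 377.0 m^2
Step 2 — Cm = 367.0 / 377.0 ≈ 0.97347 (5 s.f.)

0.97347


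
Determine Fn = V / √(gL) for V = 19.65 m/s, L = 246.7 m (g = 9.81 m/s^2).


Formula: Fn = V / sqrt(g * L)
Step 1 — g * L = 9.81 * 246.7 = 2420.127
Step 2 — sqrt(g * L) = sqrt(2420.127) = 49.194786
Step 3 — Fn = 19.65 / 49.194786 ≈ 0.39943 (5 s.f.)

0.39943


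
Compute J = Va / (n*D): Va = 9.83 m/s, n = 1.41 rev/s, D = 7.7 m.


Formula: J = Va / (n * D)
Step 1 — n * D = 1.41 * 7.7 = 10.857
Step 2 — J = 9.83 / 10.857 ≈ 0.90541 (5 s.f.)

0.90541


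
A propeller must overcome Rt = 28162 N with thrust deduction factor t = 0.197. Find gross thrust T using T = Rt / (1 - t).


Formula: T = Rt / (1 - t)
Step 1 — (1 - t) = 1 - 0.197 = 0.803
Step 2 — T = 28162 / 0.803 ≈ 35071 N (5 s.f.)

35071 N


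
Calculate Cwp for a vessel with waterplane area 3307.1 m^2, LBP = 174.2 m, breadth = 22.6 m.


Formula: Cwp = Aw / (L * B)
Step 1 — L * B = 174.2 * 22.6 = 3936.92 m^2
Step 2 — Cwp = 3307.1 / 3936.92 ≈ 0.84002 (5 s.f.)

0.84002


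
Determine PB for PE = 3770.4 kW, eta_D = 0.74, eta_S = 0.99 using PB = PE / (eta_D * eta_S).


Formula: PB = PE / (eta_D * eta_S)
Step 1 — combined efficiency = eta_D * eta_S = 0.74 * 0.99 = 0.7326
Step 2 — PB = 3770.4 / 0.7326 ≈ 5146.6 kW (5 s.f.)

5146.6 kW


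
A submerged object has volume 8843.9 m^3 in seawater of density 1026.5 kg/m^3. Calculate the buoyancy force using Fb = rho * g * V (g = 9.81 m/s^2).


Formula: Fb = rho * g * V
Substituting: Fb = 1026.5 * 9.81 * 8843.9
Intermediate: 1026.5 * 9.81 = 10069.965
Result: Fb = 10069.965 * 8843.9 ≈ 89058000 N (5 s.f.)

89058000 N


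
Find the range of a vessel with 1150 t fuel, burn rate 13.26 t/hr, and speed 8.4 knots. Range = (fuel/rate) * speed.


Formula: endurance = fuel / rate; range = endurance * speed
Step 1 — endurance = 1150 / 13.26 = 86.727 hours
Step 2 — range = 86.727 * 8.4 ≈ 728.51 nautical miles (5 s.f.)

728.51 NM


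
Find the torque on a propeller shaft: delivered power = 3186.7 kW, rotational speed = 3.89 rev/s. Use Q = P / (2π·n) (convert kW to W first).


Formula: Q = P_W / (2 * pi * n)
Step 1 — P_W = 3186.7 kW * 1000 = 3186700.0 W
Step 2 — 2 * pi * n = 2 * pi * 3.89 = 24.441591
Step 3 — Q = 3186700.0 / 24.441591 ≈ 130380 N·m (5 s.f.)

130380 N·m


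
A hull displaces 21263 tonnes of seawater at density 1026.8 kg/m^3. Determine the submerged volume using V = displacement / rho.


Formula: V = mass / rho
Step 1 — convert tonnes to kg: 21263 t * 1000 = 21263000 kg
Step 2 — V = 21263000 / 1026.8 ≈ 20708 m^3 (5 s.f.)

20708 m^3


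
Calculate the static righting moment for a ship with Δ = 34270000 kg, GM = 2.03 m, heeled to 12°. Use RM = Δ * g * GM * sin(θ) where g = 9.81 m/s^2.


Formula: GZ = GM * sin(theta); RM = disp * g * GZ
Step 1 — GZ = 2.03 * sin(12°) = 2.03 * 0.207912 = 0.422061 m
Step 2 — RM = 34270000 * 9.81 * 0.422061 ≈ 141890000 N·m (5 s.f.)

141890000 N·m


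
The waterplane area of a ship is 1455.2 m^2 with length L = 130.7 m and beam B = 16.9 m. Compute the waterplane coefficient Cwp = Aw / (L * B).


Formula: Cwp = Aw / (L * B)
Step 1 — L * B = 130.7 * 16.9 = 2208.83 m^2
Step 2 — Cwp = 1455.2 / 2208.83 ≈ 0.65881 (5 s.f.)

0.65881


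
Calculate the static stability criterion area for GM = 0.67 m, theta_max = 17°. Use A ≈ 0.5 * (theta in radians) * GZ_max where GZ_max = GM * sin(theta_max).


Formula: GZ_max = GM * sin(theta); Area = 0.5 * theta_rad * GZ_max
Step 1 — GZ_max = 0.67 * sin(17°) = 0.67 * 0.292372 = 0.195889 m
Step 2 — theta_rad = 17 * pi/180 = 0.296706 rad
Step 3 — Area = 0.5 * 0.296706 * 0.195889 ≈ 0.029061 m·rad (5 s.f.)

0.029061 m·rad


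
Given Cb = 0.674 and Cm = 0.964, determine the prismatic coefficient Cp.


Formula: Cp = Cb / Cm
Substituting: Cp = 0.674 / 0.964
Result: Cp ≈ 0.69917 (5 s.f.)

0.69917


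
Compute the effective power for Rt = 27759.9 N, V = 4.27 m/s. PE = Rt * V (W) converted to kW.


Formula: PE = Rt * V / 1000 (kW)
Step 1 — PE (W) = 27759.9 * 4.27 = 118534.773 W
Step 2 — PE (kW) = 118534.773 / 1000 ≈ 118.53 kW (5 s.f.)

118.53 kW


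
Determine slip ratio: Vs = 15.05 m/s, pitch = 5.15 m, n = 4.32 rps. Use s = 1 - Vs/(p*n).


Formula: s = 1 - Vs / (p * n)
Step 1 — p * n = 5.15 * 4.32 = 22.248
Step 2 — Vs / (p*n) = 15.05 / 22.248 = 0.676465 (6 d.p.)
Step 3 — s = 1 - 0.676465 = 0.323535

0.323535


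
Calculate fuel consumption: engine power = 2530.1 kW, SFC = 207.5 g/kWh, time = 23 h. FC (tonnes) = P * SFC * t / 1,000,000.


Formula: FC (tonnes) = P * SFC * t / 1,000,000
Step 1 — P * SFC * t = 2530.1 * 207.5 * 23 = 12074902.25 g
Step 2 — FC (tonnes) = 12074902.25 / 1,000,000 ≈ 12.075 tonnes (5 s.f.)

12.075 tonnes


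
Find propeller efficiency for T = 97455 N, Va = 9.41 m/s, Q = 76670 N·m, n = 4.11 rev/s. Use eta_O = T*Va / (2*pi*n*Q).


Formula: eta = T * Va / (2 * pi * n * Q)
Step 1 — numerator = T * Va = 97455 * 9.41 = 917051.55
Step 2 — 2 * pi * n = 2 * pi * 4.11 = 25.823892
Step 3 — denominator = 25.823892 * 76670 = 1979917.8
Step 4 — eta = 917051.55 / 1979917.8 ≈ 0.46318 (5 s.f.)

0.46318


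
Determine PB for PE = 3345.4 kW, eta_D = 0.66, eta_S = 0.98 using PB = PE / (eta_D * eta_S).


Formula: PB = PE / (eta_D * eta_S)
Step 1 — combined efficiency = eta_D * eta_S = 0.66 * 0.98 = 0.6468
Step 2 — PB = 3345.4 / 0.6468 ≈ 5172.2 kW (5 s.f.)

5172.2 kW


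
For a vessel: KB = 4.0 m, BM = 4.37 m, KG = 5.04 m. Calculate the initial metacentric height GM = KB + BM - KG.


Formula: GM = KB + BM - KG
Step 1 — KM = KB + BM = 4.0 + 4.37 = 8.37 m
Step 2 — GM = KM - KG = 8.37 - 5.04 = 3.33 m

3.33 m


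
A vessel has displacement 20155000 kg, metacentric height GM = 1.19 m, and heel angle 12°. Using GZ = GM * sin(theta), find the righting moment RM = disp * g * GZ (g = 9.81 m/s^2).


Formula: GZ = GM * sin(theta); RM = disp * g * GZ
Step 1 — GZ = 1.19 * sin(12°) = 1.19 * 0.207912 = 0.247415 m
Step 2 — RM = 20155000 * 9.81 * 0.247415 ≈ 48919000 N·m (5 s.f.)

48919000 N·m


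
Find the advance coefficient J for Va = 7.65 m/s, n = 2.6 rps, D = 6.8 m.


Formula: J = Va / (n * D)
Step 1 — n * D = 2.6 * 6.8 = 17.68
Step 2 — J = 7.65 / 17.68 ≈ 0.43269 (5 s.f.)

0.43269


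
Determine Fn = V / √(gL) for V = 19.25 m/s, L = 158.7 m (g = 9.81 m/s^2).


Formula: Fn = V / sqrt(g * L)
Step 1 — g * L = 9.81 * 158.7 = 1556.847
Step 2 — sqrt(g * L) = sqrt(1556.847) = 39.456901
Step 3 — Fn = 19.25 / 39.456901 ≈ 0.48787 (5 s.f.)

0.48787


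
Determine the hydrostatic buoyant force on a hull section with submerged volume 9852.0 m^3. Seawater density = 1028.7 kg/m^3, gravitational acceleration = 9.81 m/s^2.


Formula: Fb = rho * g * V
Substituting: Fb = 1028.7 * 9.81 * 9852.0
Intermediate: 1028.7 * 9.81 = 10091.547
Result: Fb = 10091.547 * 9852.0 ≈ 99422000 N (5 s.f.)

99422000 N


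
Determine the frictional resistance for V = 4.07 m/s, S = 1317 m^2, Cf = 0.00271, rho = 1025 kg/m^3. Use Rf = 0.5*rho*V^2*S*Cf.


Formula: Rf = 0.5 * rho * V^2 * S * Cf
Step 1 — V^2 = 4.07^2 = 16.5649
Step 2 — 0.5 * rho * V^2 = 0.5 * 1025 * 16.5649 = 8489.51125
Step 3 — Rf = 8489.51125 * 1317 * 0.00271 ≈ 30300 N (5 s.f.)

30300 N


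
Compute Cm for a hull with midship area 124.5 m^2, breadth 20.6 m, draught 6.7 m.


Formula: Cm = Am / (B * T)
Step 1 — B * T = 20.6 * 6.7 = 138.02 m^2
Step 2 — Cm = 124.5 / 138.02 ≈ 0.90204 (5 s.f.)

0.90204


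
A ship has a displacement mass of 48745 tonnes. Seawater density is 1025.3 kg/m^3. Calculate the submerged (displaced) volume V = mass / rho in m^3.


Formula: V = mass / rho
Step 1 — convert tonnes to kg: 48745 t * 1000 = 48745000 kg
Step 2 — V = 48745000 / 1025.3 ≈ 47542 m^3 (5 s.f.)

47542 m^3


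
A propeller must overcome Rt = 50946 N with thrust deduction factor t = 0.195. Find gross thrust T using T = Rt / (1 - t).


Formula: T = Rt / (1 - t)
Step 1 — (1 - t) = 1 - 0.195 = 0.805
Step 2 — T = 50946 / 0.805 ≈ 63287 N (5 s.f.)

63287 N


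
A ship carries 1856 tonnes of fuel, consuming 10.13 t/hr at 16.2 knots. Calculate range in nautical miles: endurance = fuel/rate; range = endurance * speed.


Formula: endurance = fuel / rate; range = endurance * speed
Step 1 — endurance = 1856 / 10.13 = 183.2182 hours
Step 2 — range = 183.2182 * 16.2 ≈ 2968.1 nautical miles (5 s.f.)

2968.1 NM


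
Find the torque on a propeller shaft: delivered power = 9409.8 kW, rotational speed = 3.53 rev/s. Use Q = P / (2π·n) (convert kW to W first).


Formula: Q = P_W / (2 * pi * n)
Step 1 — P_W = 9409.8 kW * 1000 = 9409800.0 W
Step 2 — 2 * pi * n = 2 * pi * 3.53 = 22.179644
Step 3 — Q = 9409800.0 / 22.179644 ≈ 424250 N·m (5 s.f.)

424250 N·m


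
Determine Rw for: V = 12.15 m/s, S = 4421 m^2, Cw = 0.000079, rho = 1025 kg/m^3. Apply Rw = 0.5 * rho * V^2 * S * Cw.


Formula: Rw = 0.5 * rho * V^2 * S * Cw
Step 1 — V^2 = 12.15^2 = 147.6225
Step 2 — 0.5 * rho * V^2 = 0.5 * 1025 * 147.6225 = 75656.53125
Step 3 — Rw = 75656.53125 * 4421 * 0.000079 ≈ 26424 N (5 s.f.)

26424 N


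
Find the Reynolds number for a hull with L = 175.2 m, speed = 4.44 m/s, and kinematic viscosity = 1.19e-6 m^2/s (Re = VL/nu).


Formula: Re = V * L / nu
Step 1 — V * L = 4.44 * 175.2 = 777.888 m^2/s
Step 2 — Re = 777.888 / 1.19e-6 = 6.54e+08

6.54e+08


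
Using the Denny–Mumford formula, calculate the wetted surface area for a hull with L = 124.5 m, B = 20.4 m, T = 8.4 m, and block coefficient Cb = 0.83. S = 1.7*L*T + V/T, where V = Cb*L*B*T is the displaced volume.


Formula: S = 1.7*L*T + V/T with V = Cb*L*B*T, i.e. S = L * (1.7*T + Cb*B)
Step 1 — 1.7*T = 1.7 * 8.4 = 14.28 m
Step 2 — Cb*B = 0.83 * 20.4 = 16.932 m
Step 3 — 1.7*T + Cb*B = 14.28 + 16.932 = 31.212 m
Step 4 — S = 124.5 * 31.212 ≈ 3885.9 m^2 (5 s.f.)

3885.9 m^2


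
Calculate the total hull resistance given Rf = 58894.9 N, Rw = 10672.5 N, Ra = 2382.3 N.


Formula: Rt = Rf + Rw + Ra
Substituting: Rt = 58894.9 + 10672.5 + 2382.3
Result: Rt = 71949.7 N

71949.7 N


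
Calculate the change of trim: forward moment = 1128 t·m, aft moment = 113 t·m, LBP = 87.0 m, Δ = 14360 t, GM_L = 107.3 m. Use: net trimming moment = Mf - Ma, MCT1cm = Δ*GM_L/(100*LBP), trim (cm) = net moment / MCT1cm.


Formula: net trimming moment = Mf - Ma; MCT1cm = Δ*GM_L/(100*LBP); trim = net moment / MCT1cm
Step 1 — net trimming moment = 1128 - 113 = 1015 t·m
Step 2 — MCT1cm = 14360 * 107.3 / (100 * 87.0) = 177.1067 t·m/cm
Step 3 — trim = 1015 / 177.1067 ≈ 5.7310 cm (5 s.f.)

5.7310 cm


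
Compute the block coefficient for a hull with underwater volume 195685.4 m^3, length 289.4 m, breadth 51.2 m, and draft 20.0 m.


Formula: Cb = V / (L * B * T)
Step 1 — L * B * T = 289.4 * 51.2 * 20.0 = 296345.6 m^3
Step 2 — Cb = 195685.4 / 296345.6 ≈ 0.66033 (5 s.f.)

0.66033


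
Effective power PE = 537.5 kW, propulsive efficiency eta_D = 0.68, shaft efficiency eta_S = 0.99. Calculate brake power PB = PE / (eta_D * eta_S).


Formula: PB = PE / (eta_D * eta_S)
Step 1 — combined efficiency = eta_D * eta_S = 0.68 * 0.99 = 0.6732
Step 2 — PB = 537.5 / 0.6732 ≈ 798.43 kW (5 s.f.)

798.43 kW


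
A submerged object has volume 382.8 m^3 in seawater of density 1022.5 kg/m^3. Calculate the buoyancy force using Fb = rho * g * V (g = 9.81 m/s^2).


Formula: Fb = rho * g * V
Substituting: Fb = 1022.5 * 9.81 * 382.8
Intermediate: 1022.5 * 9.81 = 10030.725
Result: Fb = 10030.725 * 382.8 ≈ 3839800 N (5 s.f.)

3839800 N


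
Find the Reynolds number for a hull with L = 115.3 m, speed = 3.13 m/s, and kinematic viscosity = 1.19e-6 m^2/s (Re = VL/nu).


Formula: Re = V * L / nu
Step 1 — V * L = 3.13 * 115.3 = 360.889 m^2/s
Step 2 — Re = 360.889 / 1.19e-6 = 3.03e+08

3.03e+08


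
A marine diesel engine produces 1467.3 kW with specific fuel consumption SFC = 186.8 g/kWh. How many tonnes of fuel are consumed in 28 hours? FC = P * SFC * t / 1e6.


Formula: FC (tonnes) = P * SFC * t / 1,000,000
Step 1 — P * SFC * t = 1467.3 * 186.8 * 28 = 7674565.92 g
Step 2 — FC (tonnes) = 7674565.92 / 1,000,000 ≈ 7.6746 tonnes (5 s.f.)

7.6746 tonnes
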